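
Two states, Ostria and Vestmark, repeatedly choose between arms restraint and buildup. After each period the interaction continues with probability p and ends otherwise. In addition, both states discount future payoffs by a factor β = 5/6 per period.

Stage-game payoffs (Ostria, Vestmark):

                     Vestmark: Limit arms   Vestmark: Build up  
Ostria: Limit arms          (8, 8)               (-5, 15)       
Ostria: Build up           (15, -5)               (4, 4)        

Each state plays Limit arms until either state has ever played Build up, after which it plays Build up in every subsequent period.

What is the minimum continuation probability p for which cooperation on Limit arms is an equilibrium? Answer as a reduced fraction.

42/55

With continuation probability p and discount β, the effective per-period discount factor is βp.
Grim-trigger IC: βp ≥ (15−8)/(15−4) = 7/11.
So p ≥ (7/11)/(5/6) = 42/55.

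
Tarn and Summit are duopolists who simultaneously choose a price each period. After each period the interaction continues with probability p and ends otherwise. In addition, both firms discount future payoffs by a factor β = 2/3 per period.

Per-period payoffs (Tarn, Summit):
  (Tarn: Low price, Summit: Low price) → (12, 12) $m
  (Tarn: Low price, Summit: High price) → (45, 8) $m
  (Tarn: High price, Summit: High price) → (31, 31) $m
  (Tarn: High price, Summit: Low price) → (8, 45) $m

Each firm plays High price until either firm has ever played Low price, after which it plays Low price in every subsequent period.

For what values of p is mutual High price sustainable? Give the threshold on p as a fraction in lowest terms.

Expected continuation weight on next period's payoff is β·p = 2/3·p, which plays the role of the discount factor.
Cooperation requires 2/3·p ≥ (45−31)/(45−12) = 14/33, hence p ≥ 7/11.

7/11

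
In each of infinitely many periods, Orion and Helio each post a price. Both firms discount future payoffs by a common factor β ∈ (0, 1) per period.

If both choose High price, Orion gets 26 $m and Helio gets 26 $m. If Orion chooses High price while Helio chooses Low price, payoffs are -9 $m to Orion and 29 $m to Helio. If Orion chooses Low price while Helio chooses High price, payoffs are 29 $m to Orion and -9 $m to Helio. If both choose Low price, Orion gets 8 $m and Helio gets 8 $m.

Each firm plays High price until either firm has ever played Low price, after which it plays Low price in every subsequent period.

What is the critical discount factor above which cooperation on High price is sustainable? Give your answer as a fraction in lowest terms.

1/7

26/(1−β) ≥ 29 + 8β/(1−β)
26 ≥ 29 − 21β
β ≥ 3/21 = 1/7.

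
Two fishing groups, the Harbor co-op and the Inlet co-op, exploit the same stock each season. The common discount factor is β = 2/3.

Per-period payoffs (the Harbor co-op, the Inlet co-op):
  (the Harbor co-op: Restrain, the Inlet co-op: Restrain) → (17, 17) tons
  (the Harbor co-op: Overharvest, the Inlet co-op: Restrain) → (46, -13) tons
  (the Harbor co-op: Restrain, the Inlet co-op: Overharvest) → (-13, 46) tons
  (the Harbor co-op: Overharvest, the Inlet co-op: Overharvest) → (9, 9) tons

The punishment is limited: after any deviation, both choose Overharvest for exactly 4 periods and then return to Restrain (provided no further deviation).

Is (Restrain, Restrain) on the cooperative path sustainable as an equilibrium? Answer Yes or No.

No

Comparing payoff streams over the 5 periods until play realigns: cooperate → 17(1+β+…+β^4); deviate → 46 + 9(β+…+β^4).
Cooperation is sustained iff (17−9)(β+…+β^4) ≥ 46−17.
β+…+β^4 = 2/3·(1−(2/3)^4)/(1−2/3) = 1.6049, and (46−17)/(17−9) = 3.6250.
1.6049 < 3.6250, so cooperation is not sustainable.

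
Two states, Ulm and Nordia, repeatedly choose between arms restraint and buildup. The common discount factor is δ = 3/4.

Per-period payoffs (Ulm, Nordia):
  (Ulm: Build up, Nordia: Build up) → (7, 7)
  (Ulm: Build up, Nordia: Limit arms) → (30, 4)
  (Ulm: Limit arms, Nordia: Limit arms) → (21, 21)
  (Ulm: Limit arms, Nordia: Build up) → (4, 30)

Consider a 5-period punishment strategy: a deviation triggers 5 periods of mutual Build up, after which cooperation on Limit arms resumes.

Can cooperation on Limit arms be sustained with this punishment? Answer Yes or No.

A one-shot deviation gives 30 now, then 7 for 5 periods, then back to 21.
Gain from deviating: (30−21) today; loss: (21−7) in each of the next 5 periods.
No-deviation condition: (21−7)(δ+…+δ^5) ≥ 30−21, i.e. δ+…+δ^5 ≥ 9/14.
At δ = 3/4: δ+…+δ^5 = 2.2881 ≥ 0.6429.
So cooperation is sustainable.

Yes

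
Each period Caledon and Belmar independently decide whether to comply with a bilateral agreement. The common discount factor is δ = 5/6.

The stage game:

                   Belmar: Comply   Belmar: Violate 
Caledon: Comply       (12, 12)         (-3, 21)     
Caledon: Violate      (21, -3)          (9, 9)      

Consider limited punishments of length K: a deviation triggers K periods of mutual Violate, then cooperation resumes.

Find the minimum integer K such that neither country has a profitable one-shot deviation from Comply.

No profitable deviation requires (12−9)(δ+…+δ^K) ≥ 21−12, i.e. δ+…+δ^K ≥ 3 ≈ 3.0000.
With δ = 5/6, the partial sums are K=1: 0.8333, K=2: 1.5278, K=3: 2.1065, K=4: 2.5887, K=5: 2.9906, K=6: 3.3255.
K = 6 is the first length at which the sum reaches 3.0000.

6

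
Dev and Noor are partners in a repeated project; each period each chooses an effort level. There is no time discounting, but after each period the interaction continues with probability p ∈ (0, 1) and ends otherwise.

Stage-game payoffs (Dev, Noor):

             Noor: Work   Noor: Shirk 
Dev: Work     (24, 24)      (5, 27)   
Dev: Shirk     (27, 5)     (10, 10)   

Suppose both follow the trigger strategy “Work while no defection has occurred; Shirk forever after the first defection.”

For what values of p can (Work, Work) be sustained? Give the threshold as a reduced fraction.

3/17

Expected cooperation value is 24 + p·24 + p²·24 + … = 24/(1−p); deviation gives 27 + p·10/(1−p).
24 ≥ 27(1−p) + 10p ⇒ 17p ≥ 3 ⇒ p ≥ 3/17.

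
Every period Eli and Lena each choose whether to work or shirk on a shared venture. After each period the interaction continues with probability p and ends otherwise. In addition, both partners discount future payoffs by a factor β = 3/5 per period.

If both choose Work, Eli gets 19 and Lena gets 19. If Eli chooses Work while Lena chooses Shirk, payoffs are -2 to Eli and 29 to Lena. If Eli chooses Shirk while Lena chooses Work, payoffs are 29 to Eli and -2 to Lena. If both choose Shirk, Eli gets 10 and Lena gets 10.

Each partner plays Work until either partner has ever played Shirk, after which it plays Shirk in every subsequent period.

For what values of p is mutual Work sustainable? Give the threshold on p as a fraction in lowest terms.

With continuation probability p and discount β, the effective per-period discount factor is βp.
Grim-trigger IC: βp ≥ (29−19)/(29−10) = 10/19.
So p ≥ (10/19)/(3/5) = 50/57.

50/57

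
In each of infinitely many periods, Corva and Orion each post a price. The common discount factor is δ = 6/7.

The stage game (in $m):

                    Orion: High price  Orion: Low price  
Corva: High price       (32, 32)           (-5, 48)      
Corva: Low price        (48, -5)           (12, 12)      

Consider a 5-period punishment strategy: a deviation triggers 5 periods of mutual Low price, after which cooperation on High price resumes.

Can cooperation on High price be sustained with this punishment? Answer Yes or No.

A one-shot deviation gives 48 now, then 12 for 5 periods, then back to 32.
Gain from deviating: (48−32) today; loss: (32−12) in each of the next 5 periods.
No-deviation condition: (32−12)(δ+…+δ^5) ≥ 48−32, i.e. δ+…+δ^5 ≥ 4/5.
At δ = 6/7: δ+…+δ^5 = 3.2240 ≥ 0.8000.
So cooperation is sustainable.

Yes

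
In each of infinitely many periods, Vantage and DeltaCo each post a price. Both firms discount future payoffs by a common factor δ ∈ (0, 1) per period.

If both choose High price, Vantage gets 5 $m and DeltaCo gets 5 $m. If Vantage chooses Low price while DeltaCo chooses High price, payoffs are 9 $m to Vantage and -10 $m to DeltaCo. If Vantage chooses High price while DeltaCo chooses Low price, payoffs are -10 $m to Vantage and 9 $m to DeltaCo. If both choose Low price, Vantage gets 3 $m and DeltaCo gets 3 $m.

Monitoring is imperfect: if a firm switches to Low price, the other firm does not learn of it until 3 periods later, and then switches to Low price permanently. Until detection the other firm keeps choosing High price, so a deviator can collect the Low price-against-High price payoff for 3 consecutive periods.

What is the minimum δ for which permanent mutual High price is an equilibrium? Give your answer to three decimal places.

Deviating for the 3 undetected periods gains 9−5 = 4 per period over cooperation, then loses 5−3 = 2 per period forever once punishment starts.
Gain: 4(1 + δ + … + δ^2); loss: 2·δ^3/(1−δ).
No profitable deviation ⇔ 4(1−δ^3) ≤ 2·δ^3, i.e. δ^3 ≥ 4/(4+2) = 2/3.
Hence δ ≥ (2/3)^(1/3) ≈ 0.874.

0.874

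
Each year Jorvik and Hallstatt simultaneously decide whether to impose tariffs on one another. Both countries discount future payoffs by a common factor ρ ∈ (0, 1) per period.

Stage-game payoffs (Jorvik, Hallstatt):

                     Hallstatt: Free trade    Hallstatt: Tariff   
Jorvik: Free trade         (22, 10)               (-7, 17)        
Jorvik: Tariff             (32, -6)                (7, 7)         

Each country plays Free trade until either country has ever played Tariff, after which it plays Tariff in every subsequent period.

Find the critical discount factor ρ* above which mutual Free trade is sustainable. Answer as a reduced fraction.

For Jorvik: deviation gain 32−22 = 10, per-period punishment loss 22−7 = 15. IC gives ρ ≥ 10/25 = 2/5.
For Hallstatt: gain 7, loss 3 per period, so ρ ≥ 7/10.
The tighter constraint is Hallstatt's, so cooperation needs ρ ≥ 7/10.

7/10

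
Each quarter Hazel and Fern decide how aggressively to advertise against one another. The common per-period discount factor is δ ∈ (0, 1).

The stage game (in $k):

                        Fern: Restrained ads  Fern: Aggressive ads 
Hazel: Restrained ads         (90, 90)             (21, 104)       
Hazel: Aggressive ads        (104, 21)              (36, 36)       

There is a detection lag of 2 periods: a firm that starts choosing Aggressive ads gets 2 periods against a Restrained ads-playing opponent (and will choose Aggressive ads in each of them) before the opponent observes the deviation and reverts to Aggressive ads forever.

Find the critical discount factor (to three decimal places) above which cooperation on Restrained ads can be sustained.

Deviating for the 2 undetected periods gains 104−90 = 14 per period over cooperation, then loses 90−36 = 54 per period forever once punishment starts.
Gain: 14(1 + δ + … + δ^1); loss: 54·δ^2/(1−δ).
No profitable deviation ⇔ 14(1−δ^2) ≤ 54·δ^2, i.e. δ^2 ≥ 14/(14+54) = 7/34.
Hence δ ≥ (7/34)^(1/2) ≈ 0.454.

0.454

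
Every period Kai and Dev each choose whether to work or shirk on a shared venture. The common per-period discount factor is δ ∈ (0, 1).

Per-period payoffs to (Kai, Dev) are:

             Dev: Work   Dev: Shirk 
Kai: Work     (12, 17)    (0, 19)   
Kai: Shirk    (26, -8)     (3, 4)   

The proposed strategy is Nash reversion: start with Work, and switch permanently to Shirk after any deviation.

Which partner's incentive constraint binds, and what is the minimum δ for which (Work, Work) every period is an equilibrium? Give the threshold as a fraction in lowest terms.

Kai; δ ≥ 14/23

Kai's threshold: (26−12)/(26−3) = 14/23.
Dev's threshold: (19−17)/(19−4) = 2/15.
14/23 > 2/15, so Kai binds and δ* = 14/23.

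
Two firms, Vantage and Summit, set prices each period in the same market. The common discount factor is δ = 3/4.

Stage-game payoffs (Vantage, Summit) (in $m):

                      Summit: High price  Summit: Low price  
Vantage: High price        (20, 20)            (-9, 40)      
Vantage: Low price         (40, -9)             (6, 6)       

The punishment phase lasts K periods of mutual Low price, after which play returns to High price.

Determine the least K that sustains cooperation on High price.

No profitable deviation requires (20−6)(δ+…+δ^K) ≥ 40−20, i.e. δ+…+δ^K ≥ 10/7 ≈ 1.4286.
With δ = 3/4, the partial sums are K=1: 0.7500, K=2: 1.3125, K=3: 1.7344.
K = 3 is the first length at which the sum reaches 1.4286.

3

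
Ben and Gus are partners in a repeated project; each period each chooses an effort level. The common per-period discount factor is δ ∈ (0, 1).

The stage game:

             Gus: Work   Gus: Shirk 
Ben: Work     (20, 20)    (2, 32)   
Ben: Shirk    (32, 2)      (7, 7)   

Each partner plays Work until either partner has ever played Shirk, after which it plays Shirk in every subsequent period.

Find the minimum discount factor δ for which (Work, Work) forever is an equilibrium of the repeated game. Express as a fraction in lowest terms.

20/(1−δ) ≥ 32 + 7δ/(1−δ)
20 ≥ 32 − 25δ
δ ≥ 12/25.

12/25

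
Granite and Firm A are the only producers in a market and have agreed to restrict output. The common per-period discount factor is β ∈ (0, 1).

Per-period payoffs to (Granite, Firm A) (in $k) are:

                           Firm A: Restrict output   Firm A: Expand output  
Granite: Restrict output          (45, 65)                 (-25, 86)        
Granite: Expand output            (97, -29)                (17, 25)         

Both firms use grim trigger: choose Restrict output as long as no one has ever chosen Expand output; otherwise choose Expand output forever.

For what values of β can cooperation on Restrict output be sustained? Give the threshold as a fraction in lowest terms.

13/20

Granite's threshold: (97−45)/(97−17) = 13/20.
Firm A's threshold: (86−65)/(86−25) = 21/61.
13/20 > 21/61, so Granite binds and β* = 13/20.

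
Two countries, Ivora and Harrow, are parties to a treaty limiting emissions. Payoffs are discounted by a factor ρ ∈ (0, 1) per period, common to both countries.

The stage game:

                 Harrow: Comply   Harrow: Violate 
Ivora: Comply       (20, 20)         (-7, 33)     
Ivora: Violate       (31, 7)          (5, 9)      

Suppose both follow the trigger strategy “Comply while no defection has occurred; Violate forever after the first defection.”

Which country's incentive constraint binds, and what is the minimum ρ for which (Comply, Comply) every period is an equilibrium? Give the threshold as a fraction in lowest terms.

Harrow; ρ ≥ 13/24

For Ivora: deviation gain 31−20 = 11, per-period punishment loss 20−5 = 15. IC gives ρ ≥ 11/26.
For Harrow: gain 13, loss 11 per period, so ρ ≥ 13/24.
The tighter constraint is Harrow's, so cooperation needs ρ ≥ 13/24.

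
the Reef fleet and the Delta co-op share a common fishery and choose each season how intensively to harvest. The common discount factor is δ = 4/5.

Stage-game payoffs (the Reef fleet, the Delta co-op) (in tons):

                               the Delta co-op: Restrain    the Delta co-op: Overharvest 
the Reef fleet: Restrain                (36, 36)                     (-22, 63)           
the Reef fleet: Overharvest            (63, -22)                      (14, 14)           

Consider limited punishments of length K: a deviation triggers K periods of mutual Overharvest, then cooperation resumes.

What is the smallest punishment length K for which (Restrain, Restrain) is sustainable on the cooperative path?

2

IC: δ(1−δ^K)/(1−δ) ≥ (63−36)/(36−14) = 27/22.
With δ = 4/5: need 1 − δ^K ≥ 27/22·(1−4/5)/(4/5), i.e. δ^K ≤ 0.6932.
Since (4/5)^1 = 0.8000 and (4/5)^2 = 0.6400, the smallest such K is 2.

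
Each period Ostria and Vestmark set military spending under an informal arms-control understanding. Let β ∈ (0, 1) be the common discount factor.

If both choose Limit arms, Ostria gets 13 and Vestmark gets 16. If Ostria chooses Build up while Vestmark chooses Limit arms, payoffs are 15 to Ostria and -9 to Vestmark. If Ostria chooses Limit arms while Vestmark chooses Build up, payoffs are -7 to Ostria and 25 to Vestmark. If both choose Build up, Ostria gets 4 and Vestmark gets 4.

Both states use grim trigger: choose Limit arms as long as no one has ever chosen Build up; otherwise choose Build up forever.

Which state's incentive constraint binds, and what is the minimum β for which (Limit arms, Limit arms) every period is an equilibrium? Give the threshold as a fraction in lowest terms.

Vestmark; β ≥ 3/7

For Ostria: deviation gain 15−13 = 2, per-period punishment loss 13−4 = 9. IC gives β ≥ 2/11.
For Vestmark: gain 9, loss 12 per period, so β ≥ 9/21 = 3/7.
The tighter constraint is Vestmark's, so cooperation needs β ≥ 3/7.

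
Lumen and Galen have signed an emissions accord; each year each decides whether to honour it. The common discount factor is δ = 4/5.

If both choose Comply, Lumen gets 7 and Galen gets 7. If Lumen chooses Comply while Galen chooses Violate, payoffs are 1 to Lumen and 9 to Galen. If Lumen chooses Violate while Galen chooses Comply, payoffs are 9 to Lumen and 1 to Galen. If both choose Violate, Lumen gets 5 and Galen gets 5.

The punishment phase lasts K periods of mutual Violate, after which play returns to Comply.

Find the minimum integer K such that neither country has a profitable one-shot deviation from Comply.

IC: δ(1−δ^K)/(1−δ) ≥ (9−7)/(7−5) = 1.
With δ = 4/5: need 1 − δ^K ≥ 1·(1−4/5)/(4/5), i.e. δ^K ≤ 0.7500.
Since (4/5)^1 = 0.8000 and (4/5)^2 = 0.6400, the smallest such K is 2.

2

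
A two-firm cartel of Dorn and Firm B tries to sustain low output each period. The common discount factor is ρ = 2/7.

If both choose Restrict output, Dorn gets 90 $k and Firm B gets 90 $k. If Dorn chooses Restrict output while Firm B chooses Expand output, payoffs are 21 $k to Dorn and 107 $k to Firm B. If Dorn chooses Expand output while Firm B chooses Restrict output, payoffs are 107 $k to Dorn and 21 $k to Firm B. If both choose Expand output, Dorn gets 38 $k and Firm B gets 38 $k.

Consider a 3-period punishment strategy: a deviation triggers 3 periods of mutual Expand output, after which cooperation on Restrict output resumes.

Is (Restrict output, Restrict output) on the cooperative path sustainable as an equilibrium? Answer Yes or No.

Yes

Comparing payoff streams over the 4 periods until play realigns: cooperate → 90(1+ρ+…+ρ^3); deviate → 107 + 38(ρ+…+ρ^3).
Cooperation is sustained iff (90−38)(ρ+…+ρ^3) ≥ 107−90.
ρ+…+ρ^3 = 2/7·(1−(2/7)^3)/(1−2/7) = 0.3907, and (107−90)/(90−38) = 0.3269.
0.3907 ≥ 0.3269, so cooperation is sustainable.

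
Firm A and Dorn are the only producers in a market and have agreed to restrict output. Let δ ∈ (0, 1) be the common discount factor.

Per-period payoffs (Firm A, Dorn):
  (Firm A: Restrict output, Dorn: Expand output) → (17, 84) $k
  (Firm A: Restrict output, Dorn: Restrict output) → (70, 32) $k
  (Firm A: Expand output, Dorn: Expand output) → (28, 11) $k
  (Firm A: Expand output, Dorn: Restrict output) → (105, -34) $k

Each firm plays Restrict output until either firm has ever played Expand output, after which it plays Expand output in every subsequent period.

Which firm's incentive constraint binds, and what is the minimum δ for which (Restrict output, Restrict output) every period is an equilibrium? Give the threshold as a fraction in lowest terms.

Firm A: cooperation gives 70 each period; deviation gives 105 once then 28 forever.
  70/(1−δ) ≥ 105 + 28δ/(1−δ) ⇒ δ ≥ 35/77 = 5/11.
Dorn: cooperation gives 32 each period; deviation gives 84 once then 11 forever.
  δ ≥ 52/73.
Both must hold, so the binding constraint is Dorn's: δ ≥ 52/73.

Dorn; δ ≥ 52/73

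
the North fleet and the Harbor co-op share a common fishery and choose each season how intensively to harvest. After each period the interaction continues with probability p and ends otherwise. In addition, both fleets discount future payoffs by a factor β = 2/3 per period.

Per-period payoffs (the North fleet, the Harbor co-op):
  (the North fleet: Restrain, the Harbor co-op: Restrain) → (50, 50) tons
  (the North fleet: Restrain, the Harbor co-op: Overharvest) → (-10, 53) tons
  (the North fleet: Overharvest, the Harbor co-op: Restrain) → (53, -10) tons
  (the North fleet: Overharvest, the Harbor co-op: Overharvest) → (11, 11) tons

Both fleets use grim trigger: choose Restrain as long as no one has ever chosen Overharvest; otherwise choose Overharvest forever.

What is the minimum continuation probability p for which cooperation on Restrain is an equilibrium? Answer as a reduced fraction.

3/28

Expected continuation weight on next period's payoff is β·p = 2/3·p, which plays the role of the discount factor.
Cooperation requires 2/3·p ≥ (53−50)/(53−11) = 1/14, hence p ≥ 3/28.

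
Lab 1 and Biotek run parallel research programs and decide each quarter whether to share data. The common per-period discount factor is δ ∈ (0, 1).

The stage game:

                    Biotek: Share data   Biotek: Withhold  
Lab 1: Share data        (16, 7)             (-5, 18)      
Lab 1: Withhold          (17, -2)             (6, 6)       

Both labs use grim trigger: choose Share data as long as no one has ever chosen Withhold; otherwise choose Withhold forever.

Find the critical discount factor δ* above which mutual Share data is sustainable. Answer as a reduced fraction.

Lab 1's threshold: (17−16)/(17−6) = 1/11.
Biotek's threshold: (18−7)/(18−6) = 11/12.
1/11 < 11/12, so Biotek binds and δ* = 11/12.

11/12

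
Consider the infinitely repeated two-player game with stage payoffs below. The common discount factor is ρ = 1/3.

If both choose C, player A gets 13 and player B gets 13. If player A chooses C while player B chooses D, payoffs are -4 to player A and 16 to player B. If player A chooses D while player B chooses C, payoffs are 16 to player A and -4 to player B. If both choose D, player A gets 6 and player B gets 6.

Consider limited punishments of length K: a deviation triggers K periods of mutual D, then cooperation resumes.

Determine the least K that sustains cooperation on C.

2

IC: ρ(1−ρ^K)/(1−ρ) ≥ (16−13)/(13−6) = 3/7.
With ρ = 1/3: need 1 − ρ^K ≥ 3/7·(1−1/3)/(1/3), i.e. ρ^K ≤ 0.1429.
Since (1/3)^1 = 0.3333 and (1/3)^2 = 0.1111, the smallest such K is 2.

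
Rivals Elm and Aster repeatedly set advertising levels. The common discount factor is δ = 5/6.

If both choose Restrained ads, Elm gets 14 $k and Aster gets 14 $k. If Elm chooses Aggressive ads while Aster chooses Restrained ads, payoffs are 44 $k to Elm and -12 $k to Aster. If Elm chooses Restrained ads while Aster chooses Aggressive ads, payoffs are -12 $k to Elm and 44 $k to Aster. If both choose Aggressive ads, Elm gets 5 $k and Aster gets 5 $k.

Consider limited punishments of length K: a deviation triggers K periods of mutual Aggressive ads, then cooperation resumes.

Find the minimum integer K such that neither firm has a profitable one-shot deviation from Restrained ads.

Need Σ_{k=1}^{K} δ^k ≥ (44−14)/(14−5) = 3.3333 at δ = 5/6.
At K = 6 the sum is 3.3255 < 3.3333; at K = 7 it is 3.6046 ≥ 3.3333.
So the minimum punishment length is K = 7.

7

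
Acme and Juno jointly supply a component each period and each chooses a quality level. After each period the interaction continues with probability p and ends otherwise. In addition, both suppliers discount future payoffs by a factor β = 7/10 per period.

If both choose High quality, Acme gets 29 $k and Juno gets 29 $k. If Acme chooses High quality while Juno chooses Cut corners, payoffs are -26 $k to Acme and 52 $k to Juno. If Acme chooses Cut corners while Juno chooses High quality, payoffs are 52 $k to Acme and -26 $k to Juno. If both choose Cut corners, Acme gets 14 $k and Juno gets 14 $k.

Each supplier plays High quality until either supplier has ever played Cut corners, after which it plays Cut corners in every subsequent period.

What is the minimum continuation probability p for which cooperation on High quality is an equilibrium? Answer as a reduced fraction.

With continuation probability p and discount β, the effective per-period discount factor is βp.
Grim-trigger IC: βp ≥ (52−29)/(52−14) = 23/38.
So p ≥ (23/38)/(7/10) = 115/133.

115/133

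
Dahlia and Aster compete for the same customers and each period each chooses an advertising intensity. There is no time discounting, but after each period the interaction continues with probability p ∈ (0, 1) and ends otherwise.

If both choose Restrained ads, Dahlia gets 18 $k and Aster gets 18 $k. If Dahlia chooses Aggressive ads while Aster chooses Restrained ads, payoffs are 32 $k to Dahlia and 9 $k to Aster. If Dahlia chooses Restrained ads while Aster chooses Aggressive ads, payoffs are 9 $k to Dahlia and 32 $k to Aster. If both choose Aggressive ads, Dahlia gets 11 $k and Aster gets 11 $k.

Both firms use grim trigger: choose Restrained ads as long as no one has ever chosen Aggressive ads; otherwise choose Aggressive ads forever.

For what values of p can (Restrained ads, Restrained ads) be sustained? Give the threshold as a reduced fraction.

Expected cooperation value is 18 + p·18 + p²·18 + … = 18/(1−p); deviation gives 32 + p·11/(1−p).
18 ≥ 32(1−p) + 11p ⇒ 21p ≥ 14 ⇒ p ≥ 14/21 = 2/3.

2/3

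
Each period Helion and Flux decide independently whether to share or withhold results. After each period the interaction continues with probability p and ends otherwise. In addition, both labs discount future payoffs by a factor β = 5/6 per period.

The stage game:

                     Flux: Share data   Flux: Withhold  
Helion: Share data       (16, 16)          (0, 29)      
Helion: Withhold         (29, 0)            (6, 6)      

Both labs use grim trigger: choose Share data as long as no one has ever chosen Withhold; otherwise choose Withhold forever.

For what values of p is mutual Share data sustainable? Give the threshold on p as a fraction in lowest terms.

With continuation probability p and discount β, the effective per-period discount factor is βp.
Grim-trigger IC: βp ≥ (29−16)/(29−6) = 13/23.
So p ≥ (13/23)/(5/6) = 78/115.

78/115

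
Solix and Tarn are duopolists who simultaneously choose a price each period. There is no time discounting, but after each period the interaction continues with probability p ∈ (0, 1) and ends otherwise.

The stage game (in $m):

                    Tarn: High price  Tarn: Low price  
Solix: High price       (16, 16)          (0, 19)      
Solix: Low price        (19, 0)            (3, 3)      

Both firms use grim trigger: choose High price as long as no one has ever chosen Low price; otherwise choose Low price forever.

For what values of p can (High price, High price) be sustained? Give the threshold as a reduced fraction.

With no time discounting, the continuation probability p plays the role of the discount factor.
Grim-trigger IC: 16/(1−p) ≥ 19 + 3p/(1−p) ⇒ p ≥ (19−16)/(19−3) = 3/16.

3/16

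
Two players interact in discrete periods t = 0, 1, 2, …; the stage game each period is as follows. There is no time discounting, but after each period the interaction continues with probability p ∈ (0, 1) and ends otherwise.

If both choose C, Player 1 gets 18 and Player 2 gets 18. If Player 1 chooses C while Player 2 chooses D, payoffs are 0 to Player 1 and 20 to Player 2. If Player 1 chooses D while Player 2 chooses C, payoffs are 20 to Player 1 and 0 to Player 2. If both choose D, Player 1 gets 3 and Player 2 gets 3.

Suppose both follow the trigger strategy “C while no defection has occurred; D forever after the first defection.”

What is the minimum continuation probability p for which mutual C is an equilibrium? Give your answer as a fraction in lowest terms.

With no time discounting, the continuation probability p plays the role of the discount factor.
Grim-trigger IC: 18/(1−p) ≥ 20 + 3p/(1−p) ⇒ p ≥ (20−18)/(20−3) = 2/17.

2/17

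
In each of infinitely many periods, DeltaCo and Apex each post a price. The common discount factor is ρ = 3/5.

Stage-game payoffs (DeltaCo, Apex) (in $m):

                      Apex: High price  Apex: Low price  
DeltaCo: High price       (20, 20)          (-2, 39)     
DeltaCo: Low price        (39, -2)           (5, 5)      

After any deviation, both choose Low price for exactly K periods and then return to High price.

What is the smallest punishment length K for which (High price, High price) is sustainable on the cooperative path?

4

Need Σ_{k=1}^{K} ρ^k ≥ (39−20)/(20−5) = 1.2667 at ρ = 3/5.
At K = 3 the sum is 1.1760 < 1.2667; at K = 4 it is 1.3056 ≥ 1.2667.
So the minimum punishment length is K = 4.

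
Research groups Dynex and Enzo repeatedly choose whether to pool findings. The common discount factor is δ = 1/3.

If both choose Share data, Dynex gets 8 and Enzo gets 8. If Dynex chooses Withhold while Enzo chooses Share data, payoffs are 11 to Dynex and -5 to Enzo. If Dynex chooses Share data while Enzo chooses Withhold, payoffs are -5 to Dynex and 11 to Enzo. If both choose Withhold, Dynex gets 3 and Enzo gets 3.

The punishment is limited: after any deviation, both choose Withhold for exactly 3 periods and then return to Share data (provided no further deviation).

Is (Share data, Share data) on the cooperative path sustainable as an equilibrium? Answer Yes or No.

No

IC: δ+…+δ^3 ≥ (11−8)/(8−3) = 3/5.
At δ = 1/3: partial sum = 0.4815 < 0.6000. Cooperation not sustainable.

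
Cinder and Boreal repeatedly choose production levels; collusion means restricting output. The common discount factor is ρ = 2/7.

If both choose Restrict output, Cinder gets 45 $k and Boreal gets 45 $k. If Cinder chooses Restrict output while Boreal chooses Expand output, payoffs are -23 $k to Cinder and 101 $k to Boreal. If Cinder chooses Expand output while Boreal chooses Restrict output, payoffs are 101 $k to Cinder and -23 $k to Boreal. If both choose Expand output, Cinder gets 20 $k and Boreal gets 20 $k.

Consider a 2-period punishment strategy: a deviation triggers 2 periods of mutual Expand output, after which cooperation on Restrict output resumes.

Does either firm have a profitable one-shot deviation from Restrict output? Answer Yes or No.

A one-shot deviation gives 101 now, then 20 for 2 periods, then back to 45.
Gain from deviating: (101−45) today; loss: (45−20) in each of the next 2 periods.
No-deviation condition: (45−20)(ρ+…+ρ^2) ≥ 101−45, i.e. ρ+…+ρ^2 ≥ 56/25.
At ρ = 2/7: ρ+…+ρ^2 = 0.3673 < 2.2400.
So cooperation is not sustainable.

Yes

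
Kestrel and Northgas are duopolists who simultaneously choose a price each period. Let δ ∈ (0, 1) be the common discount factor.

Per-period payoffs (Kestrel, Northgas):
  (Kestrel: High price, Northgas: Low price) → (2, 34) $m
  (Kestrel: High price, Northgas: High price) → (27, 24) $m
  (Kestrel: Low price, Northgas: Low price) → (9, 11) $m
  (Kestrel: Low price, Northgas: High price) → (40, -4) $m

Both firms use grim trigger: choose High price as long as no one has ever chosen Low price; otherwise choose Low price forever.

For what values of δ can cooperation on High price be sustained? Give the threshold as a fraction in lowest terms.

Kestrel's threshold: (40−27)/(40−9) = 13/31.
Northgas's threshold: (34−24)/(34−11) = 10/23.
13/31 < 10/23, so Northgas binds and δ* = 10/23.

10/23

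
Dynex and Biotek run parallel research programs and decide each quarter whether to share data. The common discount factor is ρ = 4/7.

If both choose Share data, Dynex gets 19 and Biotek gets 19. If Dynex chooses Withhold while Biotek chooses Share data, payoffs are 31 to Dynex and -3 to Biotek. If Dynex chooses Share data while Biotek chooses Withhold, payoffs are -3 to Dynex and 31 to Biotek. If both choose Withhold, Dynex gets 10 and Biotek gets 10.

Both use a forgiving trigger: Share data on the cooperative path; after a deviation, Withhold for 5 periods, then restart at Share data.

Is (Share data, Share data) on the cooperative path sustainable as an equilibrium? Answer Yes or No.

A one-shot deviation gives 31 now, then 10 for 5 periods, then back to 19.
Gain from deviating: (31−19) today; loss: (19−10) in each of the next 5 periods.
No-deviation condition: (19−10)(ρ+…+ρ^5) ≥ 31−19, i.e. ρ+…+ρ^5 ≥ 4/3.
At ρ = 4/7: ρ+…+ρ^5 = 1.2521 < 1.3333.
So cooperation is not sustainable.

No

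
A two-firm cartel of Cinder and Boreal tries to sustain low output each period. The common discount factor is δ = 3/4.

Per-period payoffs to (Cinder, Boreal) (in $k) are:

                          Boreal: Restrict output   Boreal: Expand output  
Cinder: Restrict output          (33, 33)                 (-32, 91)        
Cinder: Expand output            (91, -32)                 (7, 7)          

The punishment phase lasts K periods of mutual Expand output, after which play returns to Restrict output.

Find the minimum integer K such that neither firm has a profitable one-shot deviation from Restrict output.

5

No profitable deviation requires (33−7)(δ+…+δ^K) ≥ 91−33, i.e. δ+…+δ^K ≥ 29/13 ≈ 2.2308.
With δ = 3/4, the partial sums are K=1: 0.7500, K=2: 1.3125, K=3: 1.7344, K=4: 2.0508, K=5: 2.2881.
K = 5 is the first length at which the sum reaches 2.2308.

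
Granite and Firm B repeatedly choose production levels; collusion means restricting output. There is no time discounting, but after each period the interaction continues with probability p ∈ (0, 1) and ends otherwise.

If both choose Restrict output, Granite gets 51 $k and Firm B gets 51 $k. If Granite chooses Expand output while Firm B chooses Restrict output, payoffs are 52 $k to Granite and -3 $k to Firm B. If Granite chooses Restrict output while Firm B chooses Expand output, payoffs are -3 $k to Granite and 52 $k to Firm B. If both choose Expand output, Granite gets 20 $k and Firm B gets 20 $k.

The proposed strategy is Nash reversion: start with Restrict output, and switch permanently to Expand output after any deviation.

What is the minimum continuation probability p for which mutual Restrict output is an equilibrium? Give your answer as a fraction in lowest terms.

1/32

Expected cooperation value is 51 + p·51 + p²·51 + … = 51/(1−p); deviation gives 52 + p·20/(1−p).
51 ≥ 52(1−p) + 20p ⇒ 32p ≥ 1 ⇒ p ≥ 1/32.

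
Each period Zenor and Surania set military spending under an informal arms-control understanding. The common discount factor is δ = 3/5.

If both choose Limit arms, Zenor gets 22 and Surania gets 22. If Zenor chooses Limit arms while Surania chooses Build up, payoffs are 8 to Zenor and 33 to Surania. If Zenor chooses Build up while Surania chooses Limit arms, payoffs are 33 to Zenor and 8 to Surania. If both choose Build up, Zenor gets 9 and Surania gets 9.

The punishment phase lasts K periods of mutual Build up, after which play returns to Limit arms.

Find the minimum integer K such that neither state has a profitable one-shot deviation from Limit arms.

2

IC: δ(1−δ^K)/(1−δ) ≥ (33−22)/(22−9) = 11/13.
With δ = 3/5: need 1 − δ^K ≥ 11/13·(1−3/5)/(3/5), i.e. δ^K ≤ 0.4359.
Since (3/5)^1 = 0.6000 and (3/5)^2 = 0.3600, the smallest such K is 2.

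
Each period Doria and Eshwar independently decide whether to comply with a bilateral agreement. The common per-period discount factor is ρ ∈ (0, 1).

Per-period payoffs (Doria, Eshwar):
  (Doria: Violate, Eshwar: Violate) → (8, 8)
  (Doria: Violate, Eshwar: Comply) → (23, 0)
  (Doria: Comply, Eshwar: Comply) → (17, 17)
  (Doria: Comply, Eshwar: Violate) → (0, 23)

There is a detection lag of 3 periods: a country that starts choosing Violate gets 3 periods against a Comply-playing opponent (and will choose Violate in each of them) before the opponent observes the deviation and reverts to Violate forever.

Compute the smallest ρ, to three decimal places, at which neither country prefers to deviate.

Deviating for the 3 undetected periods gains 23−17 = 6 per period over cooperation, then loses 17−8 = 9 per period forever once punishment starts.
Gain: 6(1 + ρ + … + ρ^2); loss: 9·ρ^3/(1−ρ).
No profitable deviation ⇔ 6(1−ρ^3) ≤ 9·ρ^3, i.e. ρ^3 ≥ 6/(6+9) = 2/5.
Hence ρ ≥ (2/5)^(1/3) ≈ 0.737.

0.737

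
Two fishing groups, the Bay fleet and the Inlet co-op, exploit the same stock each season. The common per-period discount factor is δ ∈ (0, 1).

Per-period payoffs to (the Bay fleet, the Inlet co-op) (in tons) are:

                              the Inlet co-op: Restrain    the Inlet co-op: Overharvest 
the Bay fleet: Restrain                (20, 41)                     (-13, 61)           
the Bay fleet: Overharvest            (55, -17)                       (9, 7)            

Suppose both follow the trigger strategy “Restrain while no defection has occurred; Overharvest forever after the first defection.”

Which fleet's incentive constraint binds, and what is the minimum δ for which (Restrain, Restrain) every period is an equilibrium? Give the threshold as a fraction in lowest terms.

the Bay fleet; δ ≥ 35/46

For the Bay fleet: deviation gain 55−20 = 35, per-period punishment loss 20−9 = 11. IC gives δ ≥ 35/46.
For the Inlet co-op: gain 20, loss 34 per period, so δ ≥ 20/54 = 10/27.
The tighter constraint is the Bay fleet's, so cooperation needs δ ≥ 35/46.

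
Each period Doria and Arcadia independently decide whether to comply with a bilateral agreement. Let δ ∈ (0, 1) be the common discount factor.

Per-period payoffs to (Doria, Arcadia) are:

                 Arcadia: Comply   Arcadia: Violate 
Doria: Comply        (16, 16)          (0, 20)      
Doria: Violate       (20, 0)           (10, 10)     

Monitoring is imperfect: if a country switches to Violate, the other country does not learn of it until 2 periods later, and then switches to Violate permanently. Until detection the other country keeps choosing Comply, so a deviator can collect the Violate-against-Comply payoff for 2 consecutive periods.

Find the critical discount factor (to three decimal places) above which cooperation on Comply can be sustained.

0.632

Deviating for the 2 undetected periods gains 20−16 = 4 per period over cooperation, then loses 16−10 = 6 per period forever once punishment starts.
Gain: 4(1 + δ + … + δ^1); loss: 6·δ^2/(1−δ).
No profitable deviation ⇔ 4(1−δ^2) ≤ 6·δ^2, i.e. δ^2 ≥ 4/(4+6) = 2/5.
Hence δ ≥ (2/5)^(1/2) ≈ 0.632.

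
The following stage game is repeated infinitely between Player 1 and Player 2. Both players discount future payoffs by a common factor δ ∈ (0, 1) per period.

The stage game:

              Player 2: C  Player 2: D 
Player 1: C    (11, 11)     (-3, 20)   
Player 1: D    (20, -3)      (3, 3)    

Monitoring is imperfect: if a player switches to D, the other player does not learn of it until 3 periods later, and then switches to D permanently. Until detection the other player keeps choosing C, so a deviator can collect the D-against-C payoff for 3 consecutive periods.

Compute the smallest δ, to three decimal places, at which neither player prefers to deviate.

A deviator earns 20 for 3 periods, then 3 forever; cooperating earns 11 forever. Multiplying the IC by (1−δ):
11 ≥ 20(1−δ^3) + 3δ^3, so 17·δ^3 ≥ 9 and δ^3 ≥ 9/17.
δ ≥ (9/17)^(1/3) ≈ 0.809.

0.809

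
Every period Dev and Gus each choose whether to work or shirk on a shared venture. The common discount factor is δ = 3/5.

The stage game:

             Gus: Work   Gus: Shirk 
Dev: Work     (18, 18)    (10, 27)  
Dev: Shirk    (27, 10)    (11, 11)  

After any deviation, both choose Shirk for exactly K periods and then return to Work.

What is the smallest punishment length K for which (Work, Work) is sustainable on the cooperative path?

4

No profitable deviation requires (18−11)(δ+…+δ^K) ≥ 27−18, i.e. δ+…+δ^K ≥ 9/7 ≈ 1.2857.
With δ = 3/5, the partial sums are K=1: 0.6000, K=2: 0.9600, K=3: 1.1760, K=4: 1.3056.
K = 4 is the first length at which the sum reaches 1.2857.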